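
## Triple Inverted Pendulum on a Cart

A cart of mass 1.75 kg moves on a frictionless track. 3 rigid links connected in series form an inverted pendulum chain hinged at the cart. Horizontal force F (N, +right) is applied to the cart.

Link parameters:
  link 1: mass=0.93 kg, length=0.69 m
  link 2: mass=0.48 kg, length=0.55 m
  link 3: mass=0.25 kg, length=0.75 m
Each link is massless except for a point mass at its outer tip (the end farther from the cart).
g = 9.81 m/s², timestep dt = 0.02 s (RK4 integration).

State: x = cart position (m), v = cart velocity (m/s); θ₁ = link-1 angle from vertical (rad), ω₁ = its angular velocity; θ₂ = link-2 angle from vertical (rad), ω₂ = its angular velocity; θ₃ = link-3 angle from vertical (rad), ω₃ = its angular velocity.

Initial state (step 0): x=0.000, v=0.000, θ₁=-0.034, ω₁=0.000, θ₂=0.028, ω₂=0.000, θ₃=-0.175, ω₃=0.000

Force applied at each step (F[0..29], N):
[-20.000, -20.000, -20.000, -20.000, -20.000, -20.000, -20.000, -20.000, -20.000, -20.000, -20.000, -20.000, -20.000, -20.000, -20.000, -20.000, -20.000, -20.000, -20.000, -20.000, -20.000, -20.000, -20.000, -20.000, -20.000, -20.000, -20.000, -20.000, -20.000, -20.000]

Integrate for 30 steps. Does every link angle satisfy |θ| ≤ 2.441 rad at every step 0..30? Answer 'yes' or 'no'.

apply F[0]=-20.000 → step 1: x=-0.002, v=-0.222, θ₁=-0.031, ω₁=0.299, θ₂=0.029, ω₂=0.077, θ₃=-0.176, ω₃=-0.081
apply F[1]=-20.000 → step 2: x=-0.009, v=-0.446, θ₁=-0.022, ω₁=0.602, θ₂=0.031, ω₂=0.150, θ₃=-0.178, ω₃=-0.162
apply F[2]=-20.000 → step 3: x=-0.020, v=-0.672, θ₁=-0.007, ω₁=0.915, θ₂=0.035, ω₂=0.216, θ₃=-0.182, ω₃=-0.241
apply F[3]=-20.000 → step 4: x=-0.036, v=-0.901, θ₁=0.015, ω₁=1.242, θ₂=0.040, ω₂=0.270, θ₃=-0.188, ω₃=-0.319
apply F[4]=-20.000 → step 5: x=-0.056, v=-1.134, θ₁=0.043, ω₁=1.584, θ₂=0.045, ω₂=0.311, θ₃=-0.195, ω₃=-0.392
apply F[5]=-20.000 → step 6: x=-0.081, v=-1.370, θ₁=0.078, ω₁=1.945, θ₂=0.052, ω₂=0.335, θ₃=-0.204, ω₃=-0.458
apply F[6]=-20.000 → step 7: x=-0.111, v=-1.608, θ₁=0.121, ω₁=2.322, θ₂=0.059, ω₂=0.344, θ₃=-0.213, ω₃=-0.512
apply F[7]=-20.000 → step 8: x=-0.145, v=-1.846, θ₁=0.171, ω₁=2.710, θ₂=0.066, ω₂=0.342, θ₃=-0.224, ω₃=-0.549
apply F[8]=-20.000 → step 9: x=-0.185, v=-2.080, θ₁=0.229, ω₁=3.102, θ₂=0.072, ω₂=0.337, θ₃=-0.235, ω₃=-0.564
apply F[9]=-20.000 → step 10: x=-0.229, v=-2.303, θ₁=0.295, ω₁=3.484, θ₂=0.079, ω₂=0.342, θ₃=-0.246, ω₃=-0.552
apply F[10]=-20.000 → step 11: x=-0.277, v=-2.512, θ₁=0.368, ω₁=3.845, θ₂=0.086, ω₂=0.375, θ₃=-0.257, ω₃=-0.510
apply F[11]=-20.000 → step 12: x=-0.329, v=-2.700, θ₁=0.449, ω₁=4.172, θ₂=0.094, ω₂=0.453, θ₃=-0.266, ω₃=-0.441
apply F[12]=-20.000 → step 13: x=-0.385, v=-2.864, θ₁=0.535, ω₁=4.460, θ₂=0.105, ω₂=0.590, θ₃=-0.274, ω₃=-0.346
apply F[13]=-20.000 → step 14: x=-0.443, v=-3.003, θ₁=0.627, ω₁=4.706, θ₂=0.119, ω₂=0.793, θ₃=-0.280, ω₃=-0.230
apply F[14]=-20.000 → step 15: x=-0.505, v=-3.116, θ₁=0.723, ω₁=4.916, θ₂=0.137, ω₂=1.064, θ₃=-0.283, ω₃=-0.098
apply F[15]=-20.000 → step 16: x=-0.568, v=-3.205, θ₁=0.823, ω₁=5.092, θ₂=0.162, ω₂=1.403, θ₃=-0.284, ω₃=0.048
apply F[16]=-20.000 → step 17: x=-0.633, v=-3.271, θ₁=0.927, ω₁=5.242, θ₂=0.193, ω₂=1.803, θ₃=-0.281, ω₃=0.208
apply F[17]=-20.000 → step 18: x=-0.699, v=-3.315, θ₁=1.033, ω₁=5.369, θ₂=0.234, ω₂=2.259, θ₃=-0.276, ω₃=0.383
apply F[18]=-20.000 → step 19: x=-0.765, v=-3.338, θ₁=1.141, ω₁=5.477, θ₂=0.284, ω₂=2.764, θ₃=-0.266, ω₃=0.578
apply F[19]=-20.000 → step 20: x=-0.832, v=-3.342, θ₁=1.252, ω₁=5.566, θ₂=0.345, ω₂=3.312, θ₃=-0.252, ω₃=0.800
apply F[20]=-20.000 → step 21: x=-0.899, v=-3.329, θ₁=1.364, ω₁=5.637, θ₂=0.417, ω₂=3.896, θ₃=-0.234, ω₃=1.059
apply F[21]=-20.000 → step 22: x=-0.965, v=-3.299, θ₁=1.477, ω₁=5.686, θ₂=0.501, ω₂=4.509, θ₃=-0.210, ω₃=1.368
apply F[22]=-20.000 → step 23: x=-1.031, v=-3.254, θ₁=1.591, ω₁=5.710, θ₂=0.597, ω₂=5.146, θ₃=-0.179, ω₃=1.741
apply F[23]=-20.000 → step 24: x=-1.095, v=-3.197, θ₁=1.705, ω₁=5.704, θ₂=0.707, ω₂=5.798, θ₃=-0.139, ω₃=2.195
apply F[24]=-20.000 → step 25: x=-1.158, v=-3.129, θ₁=1.819, ω₁=5.664, θ₂=0.829, ω₂=6.456, θ₃=-0.090, ω₃=2.750
apply F[25]=-20.000 → step 26: x=-1.220, v=-3.053, θ₁=1.932, ω₁=5.583, θ₂=0.965, ω₂=7.110, θ₃=-0.029, ω₃=3.427
apply F[26]=-20.000 → step 27: x=-1.280, v=-2.971, θ₁=2.042, ω₁=5.457, θ₂=1.114, ω₂=7.742, θ₃=0.048, ω₃=4.244
apply F[27]=-20.000 → step 28: x=-1.339, v=-2.884, θ₁=2.149, ω₁=5.283, θ₂=1.274, ω₂=8.327, θ₃=0.142, ω₃=5.220
apply F[28]=-20.000 → step 29: x=-1.396, v=-2.797, θ₁=2.253, ω₁=5.065, θ₂=1.446, ω₂=8.827, θ₃=0.258, ω₃=6.367
apply F[29]=-20.000 → step 30: x=-1.451, v=-2.711, θ₁=2.352, ω₁=4.812, θ₂=1.627, ω₂=9.183, θ₃=0.398, ω₃=7.687
Max |angle| over trajectory = 2.352 rad; bound = 2.441 → within bound.

Answer: yes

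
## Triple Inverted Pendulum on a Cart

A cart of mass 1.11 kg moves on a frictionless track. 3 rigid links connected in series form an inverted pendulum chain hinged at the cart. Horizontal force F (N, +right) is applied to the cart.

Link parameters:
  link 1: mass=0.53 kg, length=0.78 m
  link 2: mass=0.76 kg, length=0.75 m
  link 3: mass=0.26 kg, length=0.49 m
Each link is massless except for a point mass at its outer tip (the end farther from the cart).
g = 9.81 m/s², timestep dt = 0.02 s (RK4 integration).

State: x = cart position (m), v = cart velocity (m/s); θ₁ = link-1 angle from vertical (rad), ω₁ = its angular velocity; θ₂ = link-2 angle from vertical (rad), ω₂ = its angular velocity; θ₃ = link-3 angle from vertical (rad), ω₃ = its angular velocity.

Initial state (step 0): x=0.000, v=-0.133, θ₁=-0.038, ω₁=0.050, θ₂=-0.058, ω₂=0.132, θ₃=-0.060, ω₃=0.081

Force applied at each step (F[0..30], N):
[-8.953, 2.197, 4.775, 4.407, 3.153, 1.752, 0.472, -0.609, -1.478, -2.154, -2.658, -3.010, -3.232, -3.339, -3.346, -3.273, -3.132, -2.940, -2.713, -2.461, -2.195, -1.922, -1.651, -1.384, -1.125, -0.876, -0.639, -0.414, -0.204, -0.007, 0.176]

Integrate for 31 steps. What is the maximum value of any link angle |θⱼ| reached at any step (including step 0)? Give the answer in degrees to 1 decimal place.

apply F[0]=-8.953 → step 1: x=-0.004, v=-0.284, θ₁=-0.035, ω₁=0.244, θ₂=-0.056, ω₂=0.117, θ₃=-0.058, ω₃=0.080
apply F[1]=+2.197 → step 2: x=-0.009, v=-0.236, θ₁=-0.031, ω₁=0.184, θ₂=-0.053, ω₂=0.101, θ₃=-0.057, ω₃=0.078
apply F[2]=+4.775 → step 3: x=-0.013, v=-0.142, θ₁=-0.028, ω₁=0.067, θ₂=-0.051, ω₂=0.084, θ₃=-0.055, ω₃=0.076
apply F[3]=+4.407 → step 4: x=-0.015, v=-0.055, θ₁=-0.028, ω₁=-0.040, θ₂=-0.050, ω₂=0.067, θ₃=-0.054, ω₃=0.074
apply F[4]=+3.153 → step 5: x=-0.016, v=0.010, θ₁=-0.030, ω₁=-0.121, θ₂=-0.049, ω₂=0.052, θ₃=-0.052, ω₃=0.072
apply F[5]=+1.752 → step 6: x=-0.015, v=0.050, θ₁=-0.033, ω₁=-0.171, θ₂=-0.048, ω₂=0.039, θ₃=-0.051, ω₃=0.070
apply F[6]=+0.472 → step 7: x=-0.014, v=0.068, θ₁=-0.036, ω₁=-0.196, θ₂=-0.047, ω₂=0.029, θ₃=-0.050, ω₃=0.069
apply F[7]=-0.609 → step 8: x=-0.012, v=0.067, θ₁=-0.040, ω₁=-0.201, θ₂=-0.047, ω₂=0.022, θ₃=-0.048, ω₃=0.068
apply F[8]=-1.478 → step 9: x=-0.011, v=0.052, θ₁=-0.044, ω₁=-0.190, θ₂=-0.046, ω₂=0.019, θ₃=-0.047, ω₃=0.067
apply F[9]=-2.154 → step 10: x=-0.010, v=0.026, θ₁=-0.048, ω₁=-0.168, θ₂=-0.046, ω₂=0.019, θ₃=-0.045, ω₃=0.067
apply F[10]=-2.658 → step 11: x=-0.010, v=-0.008, θ₁=-0.051, ω₁=-0.138, θ₂=-0.046, ω₂=0.021, θ₃=-0.044, ω₃=0.068
apply F[11]=-3.010 → step 12: x=-0.011, v=-0.048, θ₁=-0.053, ω₁=-0.103, θ₂=-0.045, ω₂=0.026, θ₃=-0.043, ω₃=0.069
apply F[12]=-3.232 → step 13: x=-0.012, v=-0.092, θ₁=-0.055, ω₁=-0.066, θ₂=-0.044, ω₂=0.033, θ₃=-0.041, ω₃=0.071
apply F[13]=-3.339 → step 14: x=-0.015, v=-0.136, θ₁=-0.056, ω₁=-0.028, θ₂=-0.044, ω₂=0.042, θ₃=-0.040, ω₃=0.072
apply F[14]=-3.346 → step 15: x=-0.018, v=-0.181, θ₁=-0.056, ω₁=0.009, θ₂=-0.043, ω₂=0.051, θ₃=-0.038, ω₃=0.075
apply F[15]=-3.273 → step 16: x=-0.022, v=-0.225, θ₁=-0.055, ω₁=0.044, θ₂=-0.042, ω₂=0.061, θ₃=-0.037, ω₃=0.077
apply F[16]=-3.132 → step 17: x=-0.027, v=-0.266, θ₁=-0.054, ω₁=0.077, θ₂=-0.040, ω₂=0.071, θ₃=-0.035, ω₃=0.080
apply F[17]=-2.940 → step 18: x=-0.032, v=-0.304, θ₁=-0.052, ω₁=0.106, θ₂=-0.039, ω₂=0.081, θ₃=-0.034, ω₃=0.083
apply F[18]=-2.713 → step 19: x=-0.039, v=-0.339, θ₁=-0.050, ω₁=0.131, θ₂=-0.037, ω₂=0.091, θ₃=-0.032, ω₃=0.085
apply F[19]=-2.461 → step 20: x=-0.046, v=-0.370, θ₁=-0.047, ω₁=0.152, θ₂=-0.035, ω₂=0.100, θ₃=-0.030, ω₃=0.088
apply F[20]=-2.195 → step 21: x=-0.054, v=-0.397, θ₁=-0.044, ω₁=0.170, θ₂=-0.033, ω₂=0.108, θ₃=-0.028, ω₃=0.091
apply F[21]=-1.922 → step 22: x=-0.062, v=-0.420, θ₁=-0.040, ω₁=0.184, θ₂=-0.031, ω₂=0.116, θ₃=-0.027, ω₃=0.093
apply F[22]=-1.651 → step 23: x=-0.070, v=-0.439, θ₁=-0.037, ω₁=0.195, θ₂=-0.029, ω₂=0.122, θ₃=-0.025, ω₃=0.095
apply F[23]=-1.384 → step 24: x=-0.079, v=-0.455, θ₁=-0.033, ω₁=0.202, θ₂=-0.026, ω₂=0.127, θ₃=-0.023, ω₃=0.097
apply F[24]=-1.125 → step 25: x=-0.089, v=-0.467, θ₁=-0.029, ω₁=0.207, θ₂=-0.023, ω₂=0.132, θ₃=-0.021, ω₃=0.099
apply F[25]=-0.876 → step 26: x=-0.098, v=-0.475, θ₁=-0.024, ω₁=0.209, θ₂=-0.021, ω₂=0.135, θ₃=-0.019, ω₃=0.100
apply F[26]=-0.639 → step 27: x=-0.107, v=-0.481, θ₁=-0.020, ω₁=0.209, θ₂=-0.018, ω₂=0.137, θ₃=-0.017, ω₃=0.101
apply F[27]=-0.414 → step 28: x=-0.117, v=-0.483, θ₁=-0.016, ω₁=0.207, θ₂=-0.015, ω₂=0.138, θ₃=-0.015, ω₃=0.101
apply F[28]=-0.204 → step 29: x=-0.127, v=-0.483, θ₁=-0.012, ω₁=0.203, θ₂=-0.013, ω₂=0.138, θ₃=-0.013, ω₃=0.101
apply F[29]=-0.007 → step 30: x=-0.136, v=-0.480, θ₁=-0.008, ω₁=0.198, θ₂=-0.010, ω₂=0.137, θ₃=-0.011, ω₃=0.101
apply F[30]=+0.176 → step 31: x=-0.146, v=-0.476, θ₁=-0.004, ω₁=0.191, θ₂=-0.007, ω₂=0.135, θ₃=-0.009, ω₃=0.100
Max |angle| over trajectory = 0.060 rad = 3.4°.

Answer: 3.4°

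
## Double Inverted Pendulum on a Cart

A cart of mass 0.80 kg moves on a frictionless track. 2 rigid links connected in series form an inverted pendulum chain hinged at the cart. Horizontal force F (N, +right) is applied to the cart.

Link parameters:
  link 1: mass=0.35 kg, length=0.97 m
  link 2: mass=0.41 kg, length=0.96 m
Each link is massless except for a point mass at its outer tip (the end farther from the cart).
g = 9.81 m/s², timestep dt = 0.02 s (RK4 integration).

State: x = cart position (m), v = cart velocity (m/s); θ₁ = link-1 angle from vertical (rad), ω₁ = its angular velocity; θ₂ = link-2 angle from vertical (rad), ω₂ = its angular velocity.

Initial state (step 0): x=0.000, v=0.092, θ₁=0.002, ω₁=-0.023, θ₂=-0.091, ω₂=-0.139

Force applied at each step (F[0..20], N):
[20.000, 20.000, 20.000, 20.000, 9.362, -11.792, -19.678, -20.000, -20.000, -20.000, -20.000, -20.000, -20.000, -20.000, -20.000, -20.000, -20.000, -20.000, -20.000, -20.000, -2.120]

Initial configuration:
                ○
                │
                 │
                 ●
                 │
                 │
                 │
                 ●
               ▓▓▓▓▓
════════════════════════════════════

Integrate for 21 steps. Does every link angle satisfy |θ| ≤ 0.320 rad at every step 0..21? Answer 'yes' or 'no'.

Answer: yes

Derivation:
apply F[0]=+20.000 → step 1: x=0.007, v=0.592, θ₁=-0.003, ω₁=-0.517, θ₂=-0.094, ω₂=-0.179
apply F[1]=+20.000 → step 2: x=0.024, v=1.094, θ₁=-0.019, ω₁=-1.018, θ₂=-0.098, ω₂=-0.214
apply F[2]=+20.000 → step 3: x=0.051, v=1.598, θ₁=-0.044, ω₁=-1.531, θ₂=-0.103, ω₂=-0.237
apply F[3]=+20.000 → step 4: x=0.088, v=2.104, θ₁=-0.080, ω₁=-2.059, θ₂=-0.108, ω₂=-0.247
apply F[4]=+9.362 → step 5: x=0.132, v=2.345, θ₁=-0.124, ω₁=-2.326, θ₂=-0.113, ω₂=-0.249
apply F[5]=-11.792 → step 6: x=0.176, v=2.070, θ₁=-0.168, ω₁=-2.080, θ₂=-0.117, ω₂=-0.239
apply F[6]=-19.678 → step 7: x=0.213, v=1.614, θ₁=-0.205, ω₁=-1.673, θ₂=-0.122, ω₂=-0.207
apply F[7]=-20.000 → step 8: x=0.241, v=1.165, θ₁=-0.235, ω₁=-1.294, θ₂=-0.126, ω₂=-0.154
apply F[8]=-20.000 → step 9: x=0.260, v=0.727, θ₁=-0.257, ω₁=-0.944, θ₂=-0.128, ω₂=-0.081
apply F[9]=-20.000 → step 10: x=0.270, v=0.298, θ₁=-0.273, ω₁=-0.617, θ₂=-0.129, ω₂=0.007
apply F[10]=-20.000 → step 11: x=0.272, v=-0.125, θ₁=-0.282, ω₁=-0.305, θ₂=-0.128, ω₂=0.106
apply F[11]=-20.000 → step 12: x=0.265, v=-0.546, θ₁=-0.285, ω₁=-0.001, θ₂=-0.124, ω₂=0.211
apply F[12]=-20.000 → step 13: x=0.250, v=-0.967, θ₁=-0.282, ω₁=0.303, θ₂=-0.119, ω₂=0.320
apply F[13]=-20.000 → step 14: x=0.226, v=-1.392, θ₁=-0.273, ω₁=0.612, θ₂=-0.112, ω₂=0.426
apply F[14]=-20.000 → step 15: x=0.194, v=-1.822, θ₁=-0.258, ω₁=0.934, θ₂=-0.102, ω₂=0.526
apply F[15]=-20.000 → step 16: x=0.153, v=-2.260, θ₁=-0.236, ω₁=1.276, θ₂=-0.091, ω₂=0.616
apply F[16]=-20.000 → step 17: x=0.104, v=-2.710, θ₁=-0.206, ω₁=1.646, θ₂=-0.078, ω₂=0.690
apply F[17]=-20.000 → step 18: x=0.045, v=-3.174, θ₁=-0.169, ω₁=2.049, θ₂=-0.063, ω₂=0.744
apply F[18]=-20.000 → step 19: x=-0.023, v=-3.652, θ₁=-0.124, ω₁=2.490, θ₂=-0.048, ω₂=0.777
apply F[19]=-20.000 → step 20: x=-0.101, v=-4.143, θ₁=-0.070, ω₁=2.967, θ₂=-0.032, ω₂=0.790
apply F[20]=-2.120 → step 21: x=-0.185, v=-4.195, θ₁=-0.010, ω₁=3.013, θ₂=-0.016, ω₂=0.791
Max |angle| over trajectory = 0.285 rad; bound = 0.320 → within bound.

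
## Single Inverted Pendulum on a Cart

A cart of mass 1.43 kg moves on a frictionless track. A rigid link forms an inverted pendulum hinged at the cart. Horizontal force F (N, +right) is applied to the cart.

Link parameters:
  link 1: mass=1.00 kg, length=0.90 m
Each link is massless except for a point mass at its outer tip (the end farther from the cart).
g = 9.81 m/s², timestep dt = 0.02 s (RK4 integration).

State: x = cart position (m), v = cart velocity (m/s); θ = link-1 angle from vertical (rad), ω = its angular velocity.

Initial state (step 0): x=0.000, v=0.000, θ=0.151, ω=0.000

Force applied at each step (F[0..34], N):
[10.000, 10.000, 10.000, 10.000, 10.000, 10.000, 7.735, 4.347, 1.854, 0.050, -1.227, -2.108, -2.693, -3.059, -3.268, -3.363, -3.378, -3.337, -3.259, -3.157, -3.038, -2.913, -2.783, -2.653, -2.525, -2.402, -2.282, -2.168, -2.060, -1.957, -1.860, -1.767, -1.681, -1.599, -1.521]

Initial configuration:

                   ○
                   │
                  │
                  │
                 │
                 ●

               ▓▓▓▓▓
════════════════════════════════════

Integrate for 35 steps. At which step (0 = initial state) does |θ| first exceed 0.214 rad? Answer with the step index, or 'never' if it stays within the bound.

apply F[0]=+10.000 → step 1: x=0.001, v=0.118, θ=0.150, ω=-0.097
apply F[1]=+10.000 → step 2: x=0.005, v=0.236, θ=0.147, ω=-0.194
apply F[2]=+10.000 → step 3: x=0.011, v=0.354, θ=0.142, ω=-0.293
apply F[3]=+10.000 → step 4: x=0.019, v=0.474, θ=0.135, ω=-0.394
apply F[4]=+10.000 → step 5: x=0.030, v=0.595, θ=0.126, ω=-0.499
apply F[5]=+10.000 → step 6: x=0.043, v=0.717, θ=0.115, ω=-0.608
apply F[6]=+7.735 → step 7: x=0.058, v=0.811, θ=0.102, ω=-0.687
apply F[7]=+4.347 → step 8: x=0.075, v=0.859, θ=0.088, ω=-0.719
apply F[8]=+1.854 → step 9: x=0.092, v=0.874, θ=0.074, ω=-0.719
apply F[9]=+0.050 → step 10: x=0.109, v=0.866, θ=0.060, ω=-0.695
apply F[10]=-1.227 → step 11: x=0.126, v=0.842, θ=0.046, ω=-0.657
apply F[11]=-2.108 → step 12: x=0.143, v=0.807, θ=0.034, ω=-0.610
apply F[12]=-2.693 → step 13: x=0.159, v=0.766, θ=0.022, ω=-0.558
apply F[13]=-3.059 → step 14: x=0.174, v=0.721, θ=0.011, ω=-0.504
apply F[14]=-3.268 → step 15: x=0.187, v=0.674, θ=0.002, ω=-0.451
apply F[15]=-3.363 → step 16: x=0.200, v=0.628, θ=-0.007, ω=-0.399
apply F[16]=-3.378 → step 17: x=0.213, v=0.582, θ=-0.014, ω=-0.351
apply F[17]=-3.337 → step 18: x=0.224, v=0.537, θ=-0.021, ω=-0.305
apply F[18]=-3.259 → step 19: x=0.234, v=0.495, θ=-0.026, ω=-0.263
apply F[19]=-3.157 → step 20: x=0.244, v=0.455, θ=-0.031, ω=-0.225
apply F[20]=-3.038 → step 21: x=0.252, v=0.417, θ=-0.035, ω=-0.190
apply F[21]=-2.913 → step 22: x=0.260, v=0.381, θ=-0.039, ω=-0.159
apply F[22]=-2.783 → step 23: x=0.268, v=0.348, θ=-0.042, ω=-0.131
apply F[23]=-2.653 → step 24: x=0.274, v=0.317, θ=-0.044, ω=-0.105
apply F[24]=-2.525 → step 25: x=0.280, v=0.288, θ=-0.046, ω=-0.083
apply F[25]=-2.402 → step 26: x=0.286, v=0.260, θ=-0.047, ω=-0.063
apply F[26]=-2.282 → step 27: x=0.291, v=0.235, θ=-0.048, ω=-0.045
apply F[27]=-2.168 → step 28: x=0.295, v=0.212, θ=-0.049, ω=-0.030
apply F[28]=-2.060 → step 29: x=0.299, v=0.190, θ=-0.050, ω=-0.016
apply F[29]=-1.957 → step 30: x=0.303, v=0.169, θ=-0.050, ω=-0.004
apply F[30]=-1.860 → step 31: x=0.306, v=0.150, θ=-0.050, ω=0.006
apply F[31]=-1.767 → step 32: x=0.309, v=0.132, θ=-0.050, ω=0.015
apply F[32]=-1.681 → step 33: x=0.311, v=0.115, θ=-0.049, ω=0.023
apply F[33]=-1.599 → step 34: x=0.313, v=0.100, θ=-0.049, ω=0.030
apply F[34]=-1.521 → step 35: x=0.315, v=0.085, θ=-0.048, ω=0.035
max |θ| = 0.151 ≤ 0.214 over all 36 states.

Answer: never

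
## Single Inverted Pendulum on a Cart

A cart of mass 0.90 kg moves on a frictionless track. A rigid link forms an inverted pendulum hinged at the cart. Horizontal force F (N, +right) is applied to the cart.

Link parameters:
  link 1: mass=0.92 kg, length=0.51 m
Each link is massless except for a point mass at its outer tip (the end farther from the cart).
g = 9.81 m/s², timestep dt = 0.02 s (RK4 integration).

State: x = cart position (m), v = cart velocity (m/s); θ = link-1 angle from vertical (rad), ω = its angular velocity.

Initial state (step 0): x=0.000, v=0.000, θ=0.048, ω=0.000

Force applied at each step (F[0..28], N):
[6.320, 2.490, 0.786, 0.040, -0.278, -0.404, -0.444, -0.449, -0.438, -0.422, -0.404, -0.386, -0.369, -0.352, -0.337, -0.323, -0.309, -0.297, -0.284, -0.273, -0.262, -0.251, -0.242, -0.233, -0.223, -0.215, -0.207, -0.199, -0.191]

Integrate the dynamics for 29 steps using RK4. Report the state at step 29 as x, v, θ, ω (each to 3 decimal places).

apply F[0]=+6.320 → step 1: x=0.001, v=0.131, θ=0.046, ω=-0.238
apply F[1]=+2.490 → step 2: x=0.004, v=0.177, θ=0.040, ω=-0.313
apply F[2]=+0.786 → step 3: x=0.008, v=0.187, θ=0.034, ω=-0.318
apply F[3]=+0.040 → step 4: x=0.012, v=0.182, θ=0.028, ω=-0.296
apply F[4]=-0.278 → step 5: x=0.015, v=0.171, θ=0.022, ω=-0.265
apply F[5]=-0.404 → step 6: x=0.019, v=0.158, θ=0.017, ω=-0.232
apply F[6]=-0.444 → step 7: x=0.022, v=0.145, θ=0.013, ω=-0.201
apply F[7]=-0.449 → step 8: x=0.024, v=0.133, θ=0.009, ω=-0.173
apply F[8]=-0.438 → step 9: x=0.027, v=0.122, θ=0.006, ω=-0.148
apply F[9]=-0.422 → step 10: x=0.029, v=0.112, θ=0.003, ω=-0.126
apply F[10]=-0.404 → step 11: x=0.031, v=0.102, θ=0.001, ω=-0.107
apply F[11]=-0.386 → step 12: x=0.033, v=0.094, θ=-0.001, ω=-0.091
apply F[12]=-0.369 → step 13: x=0.035, v=0.086, θ=-0.003, ω=-0.076
apply F[13]=-0.352 → step 14: x=0.037, v=0.079, θ=-0.004, ω=-0.064
apply F[14]=-0.337 → step 15: x=0.038, v=0.072, θ=-0.005, ω=-0.053
apply F[15]=-0.323 → step 16: x=0.040, v=0.066, θ=-0.006, ω=-0.043
apply F[16]=-0.309 → step 17: x=0.041, v=0.061, θ=-0.007, ω=-0.035
apply F[17]=-0.297 → step 18: x=0.042, v=0.056, θ=-0.008, ω=-0.028
apply F[18]=-0.284 → step 19: x=0.043, v=0.051, θ=-0.008, ω=-0.022
apply F[19]=-0.273 → step 20: x=0.044, v=0.047, θ=-0.009, ω=-0.017
apply F[20]=-0.262 → step 21: x=0.045, v=0.043, θ=-0.009, ω=-0.012
apply F[21]=-0.251 → step 22: x=0.046, v=0.039, θ=-0.009, ω=-0.008
apply F[22]=-0.242 → step 23: x=0.047, v=0.035, θ=-0.009, ω=-0.005
apply F[23]=-0.233 → step 24: x=0.047, v=0.032, θ=-0.009, ω=-0.002
apply F[24]=-0.223 → step 25: x=0.048, v=0.029, θ=-0.009, ω=0.000
apply F[25]=-0.215 → step 26: x=0.048, v=0.026, θ=-0.009, ω=0.003
apply F[26]=-0.207 → step 27: x=0.049, v=0.023, θ=-0.009, ω=0.004
apply F[27]=-0.199 → step 28: x=0.049, v=0.021, θ=-0.009, ω=0.006
apply F[28]=-0.191 → step 29: x=0.050, v=0.018, θ=-0.009, ω=0.007

Answer: x=0.050, v=0.018, θ=-0.009, ω=0.007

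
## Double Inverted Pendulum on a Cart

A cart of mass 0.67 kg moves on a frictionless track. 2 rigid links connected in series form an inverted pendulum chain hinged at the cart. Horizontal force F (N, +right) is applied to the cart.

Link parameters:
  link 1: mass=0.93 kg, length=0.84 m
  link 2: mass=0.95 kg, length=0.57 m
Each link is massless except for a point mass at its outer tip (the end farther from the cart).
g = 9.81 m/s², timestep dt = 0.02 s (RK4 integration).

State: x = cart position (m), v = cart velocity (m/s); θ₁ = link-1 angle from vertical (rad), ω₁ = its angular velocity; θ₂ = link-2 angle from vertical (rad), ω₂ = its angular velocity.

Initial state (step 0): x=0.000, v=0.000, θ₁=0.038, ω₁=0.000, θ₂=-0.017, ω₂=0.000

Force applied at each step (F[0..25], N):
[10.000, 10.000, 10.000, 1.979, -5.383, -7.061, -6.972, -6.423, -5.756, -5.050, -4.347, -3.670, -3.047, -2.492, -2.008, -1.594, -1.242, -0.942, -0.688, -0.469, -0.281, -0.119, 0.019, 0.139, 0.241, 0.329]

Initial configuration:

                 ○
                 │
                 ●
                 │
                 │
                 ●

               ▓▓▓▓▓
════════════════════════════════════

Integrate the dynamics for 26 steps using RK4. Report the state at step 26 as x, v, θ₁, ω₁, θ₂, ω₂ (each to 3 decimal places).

apply F[0]=+10.000 → step 1: x=0.003, v=0.277, θ₁=0.035, ω₁=-0.308, θ₂=-0.017, ω₂=-0.039
apply F[1]=+10.000 → step 2: x=0.011, v=0.558, θ₁=0.026, ω₁=-0.623, θ₂=-0.019, ω₂=-0.074
apply F[2]=+10.000 → step 3: x=0.025, v=0.847, θ₁=0.010, ω₁=-0.954, θ₂=-0.020, ω₂=-0.100
apply F[3]=+1.979 → step 4: x=0.043, v=0.906, θ₁=-0.010, ω₁=-1.019, θ₂=-0.022, ω₂=-0.113
apply F[4]=-5.383 → step 5: x=0.059, v=0.755, θ₁=-0.028, ω₁=-0.844, θ₂=-0.025, ω₂=-0.116
apply F[5]=-7.061 → step 6: x=0.072, v=0.564, θ₁=-0.043, ω₁=-0.627, θ₂=-0.027, ω₂=-0.109
apply F[6]=-6.972 → step 7: x=0.082, v=0.383, θ₁=-0.054, ω₁=-0.428, θ₂=-0.029, ω₂=-0.094
apply F[7]=-6.423 → step 8: x=0.088, v=0.224, θ₁=-0.060, ω₁=-0.259, θ₂=-0.031, ω₂=-0.075
apply F[8]=-5.756 → step 9: x=0.091, v=0.088, θ₁=-0.064, ω₁=-0.120, θ₂=-0.032, ω₂=-0.052
apply F[9]=-5.050 → step 10: x=0.092, v=-0.026, θ₁=-0.066, ω₁=-0.008, θ₂=-0.033, ω₂=-0.029
apply F[10]=-4.347 → step 11: x=0.090, v=-0.118, θ₁=-0.065, ω₁=0.079, θ₂=-0.033, ω₂=-0.006
apply F[11]=-3.670 → step 12: x=0.087, v=-0.192, θ₁=-0.063, ω₁=0.144, θ₂=-0.033, ω₂=0.016
apply F[12]=-3.047 → step 13: x=0.083, v=-0.249, θ₁=-0.059, ω₁=0.191, θ₂=-0.033, ω₂=0.036
apply F[13]=-2.492 → step 14: x=0.077, v=-0.292, θ₁=-0.055, ω₁=0.222, θ₂=-0.032, ω₂=0.053
apply F[14]=-2.008 → step 15: x=0.071, v=-0.323, θ₁=-0.050, ω₁=0.242, θ₂=-0.030, ω₂=0.069
apply F[15]=-1.594 → step 16: x=0.065, v=-0.344, θ₁=-0.046, ω₁=0.251, θ₂=-0.029, ω₂=0.081
apply F[16]=-1.242 → step 17: x=0.058, v=-0.357, θ₁=-0.041, ω₁=0.254, θ₂=-0.027, ω₂=0.092
apply F[17]=-0.942 → step 18: x=0.050, v=-0.365, θ₁=-0.035, ω₁=0.251, θ₂=-0.025, ω₂=0.100
apply F[18]=-0.688 → step 19: x=0.043, v=-0.367, θ₁=-0.031, ω₁=0.244, θ₂=-0.023, ω₂=0.106
apply F[19]=-0.469 → step 20: x=0.036, v=-0.366, θ₁=-0.026, ω₁=0.234, θ₂=-0.021, ω₂=0.110
apply F[20]=-0.281 → step 21: x=0.028, v=-0.361, θ₁=-0.021, ω₁=0.222, θ₂=-0.019, ω₂=0.113
apply F[21]=-0.119 → step 22: x=0.021, v=-0.354, θ₁=-0.017, ω₁=0.210, θ₂=-0.017, ω₂=0.114
apply F[22]=+0.019 → step 23: x=0.014, v=-0.346, θ₁=-0.013, ω₁=0.196, θ₂=-0.014, ω₂=0.113
apply F[23]=+0.139 → step 24: x=0.007, v=-0.335, θ₁=-0.009, ω₁=0.182, θ₂=-0.012, ω₂=0.112
apply F[24]=+0.241 → step 25: x=0.001, v=-0.324, θ₁=-0.006, ω₁=0.167, θ₂=-0.010, ω₂=0.109
apply F[25]=+0.329 → step 26: x=-0.005, v=-0.312, θ₁=-0.002, ω₁=0.153, θ₂=-0.008, ω₂=0.106

Answer: x=-0.005, v=-0.312, θ₁=-0.002, ω₁=0.153, θ₂=-0.008, ω₂=0.106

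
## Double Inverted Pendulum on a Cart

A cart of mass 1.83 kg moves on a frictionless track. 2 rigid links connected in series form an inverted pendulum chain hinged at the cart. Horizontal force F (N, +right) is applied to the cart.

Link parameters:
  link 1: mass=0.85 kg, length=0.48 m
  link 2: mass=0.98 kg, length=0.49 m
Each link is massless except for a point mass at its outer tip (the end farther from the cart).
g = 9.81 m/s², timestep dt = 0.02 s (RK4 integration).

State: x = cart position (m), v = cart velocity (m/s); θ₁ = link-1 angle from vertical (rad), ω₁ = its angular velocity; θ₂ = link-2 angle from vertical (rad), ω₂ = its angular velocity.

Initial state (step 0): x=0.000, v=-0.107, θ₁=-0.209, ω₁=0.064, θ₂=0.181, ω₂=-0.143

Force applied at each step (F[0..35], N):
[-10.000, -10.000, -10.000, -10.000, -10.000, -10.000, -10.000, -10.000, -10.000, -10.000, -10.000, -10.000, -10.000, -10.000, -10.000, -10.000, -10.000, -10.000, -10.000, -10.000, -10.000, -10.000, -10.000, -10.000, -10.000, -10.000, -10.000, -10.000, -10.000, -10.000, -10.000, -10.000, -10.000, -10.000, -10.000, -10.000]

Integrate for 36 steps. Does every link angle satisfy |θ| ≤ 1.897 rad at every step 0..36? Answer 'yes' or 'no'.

Answer: no

Derivation:
apply F[0]=-10.000 → step 1: x=-0.003, v=-0.180, θ₁=-0.209, ω₁=-0.022, θ₂=0.181, ω₂=0.153
apply F[1]=-10.000 → step 2: x=-0.007, v=-0.252, θ₁=-0.210, ω₁=-0.109, θ₂=0.187, ω₂=0.450
apply F[2]=-10.000 → step 3: x=-0.013, v=-0.325, θ₁=-0.213, ω₁=-0.196, θ₂=0.199, ω₂=0.751
apply F[3]=-10.000 → step 4: x=-0.020, v=-0.398, θ₁=-0.218, ω₁=-0.283, θ₂=0.217, ω₂=1.057
apply F[4]=-10.000 → step 5: x=-0.029, v=-0.471, θ₁=-0.224, ω₁=-0.371, θ₂=0.241, ω₂=1.369
apply F[5]=-10.000 → step 6: x=-0.039, v=-0.545, θ₁=-0.233, ω₁=-0.456, θ₂=0.272, ω₂=1.689
apply F[6]=-10.000 → step 7: x=-0.051, v=-0.620, θ₁=-0.242, ω₁=-0.536, θ₂=0.309, ω₂=2.015
apply F[7]=-10.000 → step 8: x=-0.064, v=-0.696, θ₁=-0.254, ω₁=-0.606, θ₂=0.353, ω₂=2.344
apply F[8]=-10.000 → step 9: x=-0.079, v=-0.772, θ₁=-0.267, ω₁=-0.661, θ₂=0.403, ω₂=2.676
apply F[9]=-10.000 → step 10: x=-0.095, v=-0.850, θ₁=-0.280, ω₁=-0.697, θ₂=0.460, ω₂=3.008
apply F[10]=-10.000 → step 11: x=-0.113, v=-0.929, θ₁=-0.294, ω₁=-0.706, θ₂=0.523, ω₂=3.339
apply F[11]=-10.000 → step 12: x=-0.132, v=-1.009, θ₁=-0.308, ω₁=-0.684, θ₂=0.593, ω₂=3.668
apply F[12]=-10.000 → step 13: x=-0.153, v=-1.089, θ₁=-0.321, ω₁=-0.626, θ₂=0.670, ω₂=3.997
apply F[13]=-10.000 → step 14: x=-0.175, v=-1.171, θ₁=-0.333, ω₁=-0.526, θ₂=0.753, ω₂=4.328
apply F[14]=-10.000 → step 15: x=-0.200, v=-1.252, θ₁=-0.342, ω₁=-0.379, θ₂=0.843, ω₂=4.666
apply F[15]=-10.000 → step 16: x=-0.226, v=-1.332, θ₁=-0.348, ω₁=-0.180, θ₂=0.940, ω₂=5.016
apply F[16]=-10.000 → step 17: x=-0.253, v=-1.412, θ₁=-0.349, ω₁=0.079, θ₂=1.044, ω₂=5.383
apply F[17]=-10.000 → step 18: x=-0.282, v=-1.491, θ₁=-0.344, ω₁=0.405, θ₂=1.155, ω₂=5.772
apply F[18]=-10.000 → step 19: x=-0.313, v=-1.569, θ₁=-0.332, ω₁=0.809, θ₂=1.275, ω₂=6.189
apply F[19]=-10.000 → step 20: x=-0.345, v=-1.646, θ₁=-0.311, ω₁=1.301, θ₂=1.403, ω₂=6.637
apply F[20]=-10.000 → step 21: x=-0.378, v=-1.723, θ₁=-0.280, ω₁=1.892, θ₂=1.541, ω₂=7.115
apply F[21]=-10.000 → step 22: x=-0.414, v=-1.801, θ₁=-0.235, ω₁=2.594, θ₂=1.688, ω₂=7.619
apply F[22]=-10.000 → step 23: x=-0.451, v=-1.885, θ₁=-0.175, ω₁=3.413, θ₂=1.845, ω₂=8.130
apply F[23]=-10.000 → step 24: x=-0.489, v=-1.977, θ₁=-0.098, ω₁=4.348, θ₂=2.013, ω₂=8.615
apply F[24]=-10.000 → step 25: x=-0.530, v=-2.080, θ₁=-0.000, ω₁=5.375, θ₂=2.189, ω₂=9.018
apply F[25]=-10.000 → step 26: x=-0.572, v=-2.193, θ₁=0.118, ω₁=6.441, θ₂=2.373, ω₂=9.263
apply F[26]=-10.000 → step 27: x=-0.617, v=-2.302, θ₁=0.257, ω₁=7.455, θ₂=2.558, ω₂=9.267
apply F[27]=-10.000 → step 28: x=-0.664, v=-2.381, θ₁=0.415, ω₁=8.313, θ₂=2.741, ω₂=8.984
apply F[28]=-10.000 → step 29: x=-0.712, v=-2.405, θ₁=0.588, ω₁=8.948, θ₂=2.916, ω₂=8.423
apply F[29]=-10.000 → step 30: x=-0.760, v=-2.361, θ₁=0.771, ω₁=9.361, θ₂=3.077, ω₂=7.637
apply F[30]=-10.000 → step 31: x=-0.806, v=-2.251, θ₁=0.961, ω₁=9.609, θ₂=3.220, ω₂=6.681
apply F[31]=-10.000 → step 32: x=-0.850, v=-2.087, θ₁=1.155, ω₁=9.763, θ₂=3.343, ω₂=5.588
apply F[32]=-10.000 → step 33: x=-0.889, v=-1.883, θ₁=1.352, ω₁=9.888, θ₂=3.443, ω₂=4.366
apply F[33]=-10.000 → step 34: x=-0.925, v=-1.650, θ₁=1.551, ω₁=10.042, θ₂=3.517, ω₂=3.007
apply F[34]=-10.000 → step 35: x=-0.955, v=-1.396, θ₁=1.754, ω₁=10.287, θ₂=3.562, ω₂=1.485
apply F[35]=-10.000 → step 36: x=-0.981, v=-1.123, θ₁=1.963, ω₁=10.714, θ₂=3.575, ω₂=-0.248
Max |angle| over trajectory = 3.575 rad; bound = 1.897 → exceeded.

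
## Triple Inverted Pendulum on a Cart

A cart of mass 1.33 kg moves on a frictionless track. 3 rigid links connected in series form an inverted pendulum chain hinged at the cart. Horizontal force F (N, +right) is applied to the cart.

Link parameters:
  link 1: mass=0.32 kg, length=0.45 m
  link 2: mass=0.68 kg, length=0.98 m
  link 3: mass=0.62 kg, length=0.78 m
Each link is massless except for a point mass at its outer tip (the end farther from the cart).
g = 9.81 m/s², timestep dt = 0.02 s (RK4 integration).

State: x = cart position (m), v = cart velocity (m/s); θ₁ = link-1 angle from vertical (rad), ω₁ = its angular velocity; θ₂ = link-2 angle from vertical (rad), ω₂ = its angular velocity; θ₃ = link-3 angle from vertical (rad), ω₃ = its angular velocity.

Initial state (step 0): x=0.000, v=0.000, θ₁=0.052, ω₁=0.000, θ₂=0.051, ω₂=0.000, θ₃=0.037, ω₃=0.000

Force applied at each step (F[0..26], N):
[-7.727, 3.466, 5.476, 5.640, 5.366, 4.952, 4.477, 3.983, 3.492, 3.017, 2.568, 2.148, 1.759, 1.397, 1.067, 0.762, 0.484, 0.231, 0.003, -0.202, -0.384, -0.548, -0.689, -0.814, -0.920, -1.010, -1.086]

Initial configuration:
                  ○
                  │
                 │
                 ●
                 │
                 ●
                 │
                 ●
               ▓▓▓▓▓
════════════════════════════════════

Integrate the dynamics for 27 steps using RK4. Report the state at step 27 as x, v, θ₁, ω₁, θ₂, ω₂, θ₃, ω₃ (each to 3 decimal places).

Answer: x=0.154, v=0.336, θ₁=-0.013, ω₁=-0.112, θ₂=-0.005, ω₂=-0.103, θ₃=0.001, ω₃=-0.080

Derivation:
apply F[0]=-7.727 → step 1: x=-0.001, v=-0.128, θ₁=0.055, ω₁=0.311, θ₂=0.051, ω₂=0.000, θ₃=0.037, ω₃=-0.006
apply F[1]=+3.466 → step 2: x=-0.003, v=-0.090, θ₁=0.061, ω₁=0.265, θ₂=0.051, ω₂=-0.004, θ₃=0.037, ω₃=-0.013
apply F[2]=+5.476 → step 3: x=-0.005, v=-0.023, θ₁=0.065, ω₁=0.165, θ₂=0.051, ω₂=-0.014, θ₃=0.036, ω₃=-0.020
apply F[3]=+5.640 → step 4: x=-0.004, v=0.045, θ₁=0.067, ω₁=0.071, θ₂=0.050, ω₂=-0.028, θ₃=0.036, ω₃=-0.027
apply F[4]=+5.366 → step 5: x=-0.003, v=0.110, θ₁=0.068, ω₁=-0.010, θ₂=0.050, ω₂=-0.043, θ₃=0.035, ω₃=-0.034
apply F[5]=+4.952 → step 6: x=-0.000, v=0.168, θ₁=0.067, ω₁=-0.076, θ₂=0.049, ω₂=-0.060, θ₃=0.035, ω₃=-0.041
apply F[6]=+4.477 → step 7: x=0.004, v=0.219, θ₁=0.065, ω₁=-0.128, θ₂=0.047, ω₂=-0.076, θ₃=0.034, ω₃=-0.048
apply F[7]=+3.983 → step 8: x=0.009, v=0.263, θ₁=0.062, ω₁=-0.168, θ₂=0.046, ω₂=-0.091, θ₃=0.033, ω₃=-0.055
apply F[8]=+3.492 → step 9: x=0.014, v=0.301, θ₁=0.059, ω₁=-0.197, θ₂=0.044, ω₂=-0.105, θ₃=0.031, ω₃=-0.061
apply F[9]=+3.017 → step 10: x=0.021, v=0.333, θ₁=0.054, ω₁=-0.218, θ₂=0.041, ω₂=-0.117, θ₃=0.030, ω₃=-0.066
apply F[10]=+2.568 → step 11: x=0.028, v=0.359, θ₁=0.050, ω₁=-0.232, θ₂=0.039, ω₂=-0.127, θ₃=0.029, ω₃=-0.072
apply F[11]=+2.148 → step 12: x=0.035, v=0.380, θ₁=0.045, ω₁=-0.240, θ₂=0.036, ω₂=-0.136, θ₃=0.027, ω₃=-0.076
apply F[12]=+1.759 → step 13: x=0.043, v=0.397, θ₁=0.040, ω₁=-0.244, θ₂=0.034, ω₂=-0.142, θ₃=0.026, ω₃=-0.080
apply F[13]=+1.397 → step 14: x=0.051, v=0.408, θ₁=0.036, ω₁=-0.243, θ₂=0.031, ω₂=-0.147, θ₃=0.024, ω₃=-0.084
apply F[14]=+1.067 → step 15: x=0.059, v=0.417, θ₁=0.031, ω₁=-0.240, θ₂=0.028, ω₂=-0.150, θ₃=0.022, ω₃=-0.087
apply F[15]=+0.762 → step 16: x=0.067, v=0.421, θ₁=0.026, ω₁=-0.234, θ₂=0.025, ω₂=-0.151, θ₃=0.021, ω₃=-0.089
apply F[16]=+0.484 → step 17: x=0.076, v=0.423, θ₁=0.021, ω₁=-0.226, θ₂=0.022, ω₂=-0.151, θ₃=0.019, ω₃=-0.090
apply F[17]=+0.231 → step 18: x=0.084, v=0.422, θ₁=0.017, ω₁=-0.217, θ₂=0.019, ω₂=-0.150, θ₃=0.017, ω₃=-0.091
apply F[18]=+0.003 → step 19: x=0.093, v=0.418, θ₁=0.013, ω₁=-0.207, θ₂=0.016, ω₂=-0.148, θ₃=0.015, ω₃=-0.092
apply F[19]=-0.202 → step 20: x=0.101, v=0.413, θ₁=0.009, ω₁=-0.196, θ₂=0.013, ω₂=-0.144, θ₃=0.013, ω₃=-0.092
apply F[20]=-0.384 → step 21: x=0.109, v=0.405, θ₁=0.005, ω₁=-0.184, θ₂=0.010, ω₂=-0.140, θ₃=0.012, ω₃=-0.091
apply F[21]=-0.548 → step 22: x=0.117, v=0.396, θ₁=0.001, ω₁=-0.172, θ₂=0.007, ω₂=-0.135, θ₃=0.010, ω₃=-0.090
apply F[22]=-0.689 → step 23: x=0.125, v=0.386, θ₁=-0.002, ω₁=-0.160, θ₂=0.005, ω₂=-0.129, θ₃=0.008, ω₃=-0.089
apply F[23]=-0.814 → step 24: x=0.133, v=0.375, θ₁=-0.005, ω₁=-0.147, θ₂=0.002, ω₂=-0.123, θ₃=0.006, ω₃=-0.087
apply F[24]=-0.920 → step 25: x=0.140, v=0.362, θ₁=-0.008, ω₁=-0.135, θ₂=-0.000, ω₂=-0.117, θ₃=0.004, ω₃=-0.085
apply F[25]=-1.010 → step 26: x=0.147, v=0.349, θ₁=-0.010, ω₁=-0.124, θ₂=-0.003, ω₂=-0.110, θ₃=0.003, ω₃=-0.082
apply F[26]=-1.086 → step 27: x=0.154, v=0.336, θ₁=-0.013, ω₁=-0.112, θ₂=-0.005, ω₂=-0.103, θ₃=0.001, ω₃=-0.080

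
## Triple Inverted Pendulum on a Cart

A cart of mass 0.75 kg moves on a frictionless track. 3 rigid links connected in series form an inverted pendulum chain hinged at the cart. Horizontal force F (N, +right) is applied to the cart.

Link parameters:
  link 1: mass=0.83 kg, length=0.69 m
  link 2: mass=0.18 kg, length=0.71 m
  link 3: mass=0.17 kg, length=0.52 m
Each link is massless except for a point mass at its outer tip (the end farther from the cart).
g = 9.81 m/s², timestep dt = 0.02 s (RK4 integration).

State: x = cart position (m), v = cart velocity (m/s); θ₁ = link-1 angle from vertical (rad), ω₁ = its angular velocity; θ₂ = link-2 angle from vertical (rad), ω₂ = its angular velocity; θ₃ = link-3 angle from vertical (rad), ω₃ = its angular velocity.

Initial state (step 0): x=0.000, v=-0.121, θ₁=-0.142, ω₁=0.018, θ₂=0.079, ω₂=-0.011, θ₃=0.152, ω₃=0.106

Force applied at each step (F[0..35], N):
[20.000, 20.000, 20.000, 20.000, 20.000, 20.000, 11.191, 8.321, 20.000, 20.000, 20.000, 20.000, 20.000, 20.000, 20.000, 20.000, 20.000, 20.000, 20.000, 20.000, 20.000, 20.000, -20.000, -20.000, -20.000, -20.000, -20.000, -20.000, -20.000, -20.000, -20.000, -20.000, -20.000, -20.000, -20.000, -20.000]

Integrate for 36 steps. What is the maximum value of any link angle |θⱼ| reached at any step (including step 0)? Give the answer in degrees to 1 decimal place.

apply F[0]=+20.000 → step 1: x=0.003, v=0.437, θ₁=-0.150, ω₁=-0.837, θ₂=0.079, ω₂=0.027, θ₃=0.154, ω₃=0.135
apply F[1]=+20.000 → step 2: x=0.017, v=0.990, θ₁=-0.175, ω₁=-1.686, θ₂=0.080, ω₂=0.057, θ₃=0.157, ω₃=0.157
apply F[2]=+20.000 → step 3: x=0.043, v=1.531, θ₁=-0.217, ω₁=-2.513, θ₂=0.081, ω₂=0.068, θ₃=0.161, ω₃=0.164
apply F[3]=+20.000 → step 4: x=0.079, v=2.045, θ₁=-0.276, ω₁=-3.295, θ₂=0.082, ω₂=0.040, θ₃=0.164, ω₃=0.150
apply F[4]=+20.000 → step 5: x=0.124, v=2.513, θ₁=-0.349, ω₁=-4.000, θ₂=0.082, ω₂=-0.049, θ₃=0.166, ω₃=0.112
apply F[5]=+20.000 → step 6: x=0.179, v=2.920, θ₁=-0.435, ω₁=-4.601, θ₂=0.080, ω₂=-0.221, θ₃=0.168, ω₃=0.052
apply F[6]=+11.191 → step 7: x=0.239, v=3.080, θ₁=-0.530, ω₁=-4.887, θ₂=0.074, ω₂=-0.403, θ₃=0.169, ω₃=-0.002
apply F[7]=+8.321 → step 8: x=0.301, v=3.143, θ₁=-0.630, ω₁=-5.064, θ₂=0.064, ω₂=-0.606, θ₃=0.168, ω₃=-0.057
apply F[8]=+20.000 → step 9: x=0.366, v=3.369, θ₁=-0.734, ω₁=-5.401, θ₂=0.048, ω₂=-0.990, θ₃=0.166, ω₃=-0.154
apply F[9]=+20.000 → step 10: x=0.435, v=3.533, θ₁=-0.845, ω₁=-5.666, θ₂=0.024, ω₂=-1.437, θ₃=0.162, ω₃=-0.266
apply F[10]=+20.000 → step 11: x=0.507, v=3.644, θ₁=-0.961, ω₁=-5.876, θ₂=-0.010, ω₂=-1.931, θ₃=0.155, ω₃=-0.398
apply F[11]=+20.000 → step 12: x=0.581, v=3.709, θ₁=-1.080, ω₁=-6.047, θ₂=-0.054, ω₂=-2.460, θ₃=0.146, ω₃=-0.558
apply F[12]=+20.000 → step 13: x=0.655, v=3.733, θ₁=-1.202, ω₁=-6.190, θ₂=-0.108, ω₂=-3.013, θ₃=0.133, ω₃=-0.756
apply F[13]=+20.000 → step 14: x=0.730, v=3.721, θ₁=-1.327, ω₁=-6.315, θ₂=-0.174, ω₂=-3.582, θ₃=0.115, ω₃=-1.007
apply F[14]=+20.000 → step 15: x=0.804, v=3.679, θ₁=-1.455, ω₁=-6.427, θ₂=-0.252, ω₂=-4.157, θ₃=0.092, ω₃=-1.331
apply F[15]=+20.000 → step 16: x=0.877, v=3.611, θ₁=-1.584, ω₁=-6.529, θ₂=-0.341, ω₂=-4.734, θ₃=0.061, ω₃=-1.751
apply F[16]=+20.000 → step 17: x=0.948, v=3.520, θ₁=-1.716, ω₁=-6.621, θ₂=-0.441, ω₂=-5.306, θ₃=0.021, ω₃=-2.294
apply F[17]=+20.000 → step 18: x=1.018, v=3.411, θ₁=-1.849, ω₁=-6.702, θ₂=-0.553, ω₂=-5.868, θ₃=-0.032, ω₃=-2.988
apply F[18]=+20.000 → step 19: x=1.085, v=3.290, θ₁=-1.984, ω₁=-6.765, θ₂=-0.676, ω₂=-6.413, θ₃=-0.100, ω₃=-3.864
apply F[19]=+20.000 → step 20: x=1.149, v=3.166, θ₁=-2.120, ω₁=-6.796, θ₂=-0.809, ω₂=-6.930, θ₃=-0.188, ω₃=-4.951
apply F[20]=+20.000 → step 21: x=1.211, v=3.050, θ₁=-2.255, ω₁=-6.774, θ₂=-0.953, ω₂=-7.397, θ₃=-0.299, ω₃=-6.277
apply F[21]=+20.000 → step 22: x=1.271, v=2.960, θ₁=-2.390, ω₁=-6.664, θ₂=-1.105, ω₂=-7.780, θ₃=-0.440, ω₃=-7.864
apply F[22]=-20.000 → step 23: x=1.322, v=2.148, θ₁=-2.530, ω₁=-7.344, θ₂=-1.258, ω₂=-7.543, θ₃=-0.613, ω₃=-9.472
apply F[23]=-20.000 → step 24: x=1.357, v=1.256, θ₁=-2.684, ω₁=-8.121, θ₂=-1.407, ω₂=-7.451, θ₃=-0.820, ω₃=-11.245
apply F[24]=-20.000 → step 25: x=1.373, v=0.338, θ₁=-2.854, ω₁=-8.859, θ₂=-1.557, ω₂=-7.609, θ₃=-1.065, ω₃=-13.223
apply F[25]=-20.000 → step 26: x=1.371, v=-0.476, θ₁=-3.037, ω₁=-9.268, θ₂=-1.714, ω₂=-8.128, θ₃=-1.350, ω₃=-15.325
apply F[26]=-20.000 → step 27: x=1.355, v=-1.029, θ₁=-3.221, ω₁=-9.004, θ₂=-1.885, ω₂=-9.051, θ₃=-1.676, ω₃=-17.211
apply F[27]=-20.000 → step 28: x=1.332, v=-1.295, θ₁=-3.392, ω₁=-7.984, θ₂=-2.079, ω₂=-10.414, θ₃=-2.033, ω₃=-18.268
apply F[28]=-20.000 → step 29: x=1.305, v=-1.383, θ₁=-3.536, ω₁=-6.426, θ₂=-2.305, ω₂=-12.292, θ₃=-2.398, ω₃=-17.979
apply F[29]=-20.000 → step 30: x=1.277, v=-1.373, θ₁=-3.647, ω₁=-4.541, θ₂=-2.574, ω₂=-14.597, θ₃=-2.743, ω₃=-16.367
apply F[30]=-20.000 → step 31: x=1.251, v=-1.233, θ₁=-3.716, ω₁=-2.372, θ₂=-2.890, ω₂=-17.053, θ₃=-3.047, ω₃=-14.003
apply F[31]=-20.000 → step 32: x=1.229, v=-0.827, θ₁=-3.740, ω₁=0.020, θ₂=-3.254, ω₂=-19.160, θ₃=-3.306, ω₃=-12.096
apply F[32]=-20.000 → step 33: x=1.220, v=-0.075, θ₁=-3.718, ω₁=2.046, θ₂=-3.646, ω₂=-19.737, θ₃=-3.548, ω₃=-12.632
apply F[33]=-20.000 → step 34: x=1.227, v=0.693, θ₁=-3.668, ω₁=2.649, θ₂=-4.026, ω₂=-17.904, θ₃=-3.831, ω₃=-15.947
apply F[34]=-20.000 → step 35: x=1.245, v=1.096, θ₁=-3.622, ω₁=1.799, θ₂=-4.355, ω₂=-15.025, θ₃=-4.186, ω₃=-19.342
apply F[35]=-20.000 → step 36: x=1.268, v=1.159, θ₁=-3.601, ω₁=0.185, θ₂=-4.632, ω₂=-12.846, θ₃=-4.593, ω₃=-20.955
Max |angle| over trajectory = 4.632 rad = 265.4°.

Answer: 265.4°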